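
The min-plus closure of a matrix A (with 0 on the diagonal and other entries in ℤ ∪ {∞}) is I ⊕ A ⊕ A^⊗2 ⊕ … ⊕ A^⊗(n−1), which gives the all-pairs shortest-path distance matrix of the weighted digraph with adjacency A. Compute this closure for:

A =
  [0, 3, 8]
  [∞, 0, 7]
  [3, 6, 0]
Closure =
  [0, 3, 8]
  [10, 0, 7]
  [3, 6, 0]

This is the Floyd-Warshall all-pairs shortest-path computation. For each intermediate vertex k = 0, 1, …, 2, update dist[i][j] ← min(dist[i][j], dist[i][k] + dist[k][j]). The final matrix gives, for each (i, j), the minimum total weight of any directed path from i to j (possibly empty when i = j).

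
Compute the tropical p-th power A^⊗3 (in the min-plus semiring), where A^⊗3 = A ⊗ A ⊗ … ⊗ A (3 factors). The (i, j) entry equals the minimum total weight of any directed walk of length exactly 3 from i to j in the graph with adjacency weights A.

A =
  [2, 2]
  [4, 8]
A^⊗3 =
  [6, 6]
  [8, 8]

Each entry (A^⊗3)_ij equals the minimum over all length-3 walks i = v_0 → v_1 → … → v_3 = j of Σ_t A[v_t][v_{t+1}]. For example, for (i, j) = (0, 1) we minimise over 4 possible intermediate vertex sequences; the minimum is 6, attained along the walk 0 → 0 → 0 → 1.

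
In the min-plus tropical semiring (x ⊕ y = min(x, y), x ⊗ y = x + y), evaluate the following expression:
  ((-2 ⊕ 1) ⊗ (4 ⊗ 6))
((-2 ⊕ 1) ⊗ (4 ⊗ 6)) = 8

Expand innermost to outermost. Recall ⊕ takes the minimum of its arguments and ⊗ takes their sum. Working out the expression ((-2 ⊕ 1) ⊗ (4 ⊗ 6)) gives 8.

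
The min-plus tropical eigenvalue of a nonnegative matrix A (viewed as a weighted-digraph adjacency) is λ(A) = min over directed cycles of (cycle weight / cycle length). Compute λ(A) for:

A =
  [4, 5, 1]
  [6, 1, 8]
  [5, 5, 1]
λ(A) = 1

Enumerate directed cycles and compute their means (weight / length). Sample:
  cycle 0 → 0: weight = 4, length = 1, mean = 4/1 ≈ 4.000
  cycle 1 → 1: weight = 1, length = 1, mean = 1/1 ≈ 1.000
  cycle 2 → 2: weight = 1, length = 1, mean = 1/1 ≈ 1.000
  cycle 0 → 1 → 0: weight = 11, length = 2, mean = 11/2 ≈ 5.500
  cycle 0 → 2 → 0: weight = 6, length = 2, mean = 6/2 ≈ 3.000
  cycle 1 → 0 → 1: weight = 11, length = 2, mean = 11/2 ≈ 5.500
Minimum mean = 1.000, attained e.g. along the cycle 1 → 1 with weight 1 and length 1. So λ(A) = 1/1 = 1.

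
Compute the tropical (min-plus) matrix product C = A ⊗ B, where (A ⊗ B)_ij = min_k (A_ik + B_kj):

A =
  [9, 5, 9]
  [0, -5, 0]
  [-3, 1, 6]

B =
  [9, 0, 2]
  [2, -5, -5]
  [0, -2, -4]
A ⊗ B =
  [7, 0, 0]
  [-3, -10, -10]
  [3, -4, -4]

Apply the min-plus product entry-by-entry:
  C[0][0] = min over k of (A[0][0] + B[0][0] = 9 + 9 = 18, A[0][1] + B[1][0] = 5 + 2 = 7, A[0][2] + B[2][0] = 9 + 0 = 9) = 7 (attained at k = 1)
  C[0][1] = min over k of (A[0][0] + B[0][1] = 9 + 0 = 9, A[0][1] + B[1][1] = 5 + -5 = 0, A[0][2] + B[2][1] = 9 + -2 = 7) = 0 (attained at k = 1)
  C[0][2] = min over k of (A[0][0] + B[0][2] = 9 + 2 = 11, A[0][1] + B[1][2] = 5 + -5 = 0, A[0][2] + B[2][2] = 9 + -4 = 5) = 0 (attained at k = 1)
  C[1][0] = min over k of (A[1][0] + B[0][0] = 0 + 9 = 9, A[1][1] + B[1][0] = -5 + 2 = -3, A[1][2] + B[2][0] = 0 + 0 = 0) = -3 (attained at k = 1)
  C[1][1] = min over k of (A[1][0] + B[0][1] = 0 + 0 = 0, A[1][1] + B[1][1] = -5 + -5 = -10, A[1][2] + B[2][1] = 0 + -2 = -2) = -10 (attained at k = 1)
  C[1][2] = min over k of (A[1][0] + B[0][2] = 0 + 2 = 2, A[1][1] + B[1][2] = -5 + -5 = -10, A[1][2] + B[2][2] = 0 + -4 = -4) = -10 (attained at k = 1)
  C[2][0] = min over k of (A[2][0] + B[0][0] = -3 + 9 = 6, A[2][1] + B[1][0] = 1 + 2 = 3, A[2][2] + B[2][0] = 6 + 0 = 6) = 3 (attained at k = 1)
  C[2][1] = min over k of (A[2][0] + B[0][1] = -3 + 0 = -3, A[2][1] + B[1][1] = 1 + -5 = -4, A[2][2] + B[2][1] = 6 + -2 = 4) = -4 (attained at k = 1)
  C[2][2] = min over k of (A[2][0] + B[0][2] = -3 + 2 = -1, A[2][1] + B[1][2] = 1 + -5 = -4, A[2][2] + B[2][2] = 6 + -4 = 2) = -4 (attained at k = 1)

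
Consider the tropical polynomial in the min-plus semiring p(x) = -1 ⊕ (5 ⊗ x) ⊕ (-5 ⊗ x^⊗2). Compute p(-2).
p(-2) = -9

A tropical monomial a ⊗ x^⊗i evaluates to a + i · x. Evaluating each term at x = -2:
  Term 0 contributes -1 + 0 · -2 = -1
  Term 1 contributes 5 + 1 · -2 = 3
  Term 2 contributes -5 + 2 · -2 = -9
p(-2) = ⊕ of these = min[-1, 3, -9] = -9.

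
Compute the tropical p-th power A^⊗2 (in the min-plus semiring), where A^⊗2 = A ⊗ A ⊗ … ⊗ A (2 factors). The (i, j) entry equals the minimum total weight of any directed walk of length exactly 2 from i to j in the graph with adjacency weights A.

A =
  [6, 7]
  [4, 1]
A^⊗2 =
  [11, 8]
  [5, 2]

Each entry (A^⊗2)_ij equals the minimum over all length-2 walks i = v_0 → v_1 → … → v_2 = j of Σ_t A[v_t][v_{t+1}]. For example, for (i, j) = (0, 1) we minimise over 2 possible intermediate vertex sequences; the minimum is 8, attained along the walk 0 → 1 → 1.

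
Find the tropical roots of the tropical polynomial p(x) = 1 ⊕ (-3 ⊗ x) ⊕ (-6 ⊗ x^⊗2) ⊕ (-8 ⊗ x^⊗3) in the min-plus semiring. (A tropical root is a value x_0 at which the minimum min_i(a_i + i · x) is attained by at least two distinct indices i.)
Roots: {2, 3, 4}

Each tropical root is a break point of the lower envelope of the lines y = a_i + i · x (there are 4 lines, with slopes 0, 1, ..., 3). Only the lines that attain the minimum somewhere contribute to roots; other lines are dominated. Here the surviving (envelope) indices are i = 3, i = 2, i = 1, i = 0.
Intersections between consecutive envelope lines give the roots: for adjacent envelope indices i < j the intersection is x = (a_i − a_j) / (j − i). Reading off the sorted break points: {2, 3, 4}.
Verification: at each break x_0, at least two indices attain the minimum of min_i(a_i + i · x_0).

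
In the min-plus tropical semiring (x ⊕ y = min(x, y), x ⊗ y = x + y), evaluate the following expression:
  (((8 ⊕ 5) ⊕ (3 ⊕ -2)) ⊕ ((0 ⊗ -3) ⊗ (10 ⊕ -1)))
(((8 ⊕ 5) ⊕ (3 ⊕ -2)) ⊕ ((0 ⊗ -3) ⊗ (10 ⊕ -1))) = -4

Expand innermost to outermost. Recall ⊕ takes the minimum of its arguments and ⊗ takes their sum. Working out the expression (((8 ⊕ 5) ⊕ (3 ⊕ -2)) ⊕ ((0 ⊗ -3) ⊗ (10 ⊕ -1))) gives -4.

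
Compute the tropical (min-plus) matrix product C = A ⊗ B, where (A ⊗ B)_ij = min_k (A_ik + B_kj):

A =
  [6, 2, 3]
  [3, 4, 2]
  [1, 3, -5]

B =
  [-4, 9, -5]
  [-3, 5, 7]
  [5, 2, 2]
A ⊗ B =
  [-1, 5, 1]
  [-1, 4, -2]
  [-3, -3, -4]

Apply the min-plus product entry-by-entry:
  C[0][0] = min over k of (A[0][0] + B[0][0] = 6 + -4 = 2, A[0][1] + B[1][0] = 2 + -3 = -1, A[0][2] + B[2][0] = 3 + 5 = 8) = -1 (attained at k = 1)
  C[0][1] = min over k of (A[0][0] + B[0][1] = 6 + 9 = 15, A[0][1] + B[1][1] = 2 + 5 = 7, A[0][2] + B[2][1] = 3 + 2 = 5) = 5 (attained at k = 2)
  C[0][2] = min over k of (A[0][0] + B[0][2] = 6 + -5 = 1, A[0][1] + B[1][2] = 2 + 7 = 9, A[0][2] + B[2][2] = 3 + 2 = 5) = 1 (attained at k = 0)
  C[1][0] = min over k of (A[1][0] + B[0][0] = 3 + -4 = -1, A[1][1] + B[1][0] = 4 + -3 = 1, A[1][2] + B[2][0] = 2 + 5 = 7) = -1 (attained at k = 0)
  C[1][1] = min over k of (A[1][0] + B[0][1] = 3 + 9 = 12, A[1][1] + B[1][1] = 4 + 5 = 9, A[1][2] + B[2][1] = 2 + 2 = 4) = 4 (attained at k = 2)
  C[1][2] = min over k of (A[1][0] + B[0][2] = 3 + -5 = -2, A[1][1] + B[1][2] = 4 + 7 = 11, A[1][2] + B[2][2] = 2 + 2 = 4) = -2 (attained at k = 0)
  C[2][0] = min over k of (A[2][0] + B[0][0] = 1 + -4 = -3, A[2][1] + B[1][0] = 3 + -3 = 0, A[2][2] + B[2][0] = -5 + 5 = 0) = -3 (attained at k = 0)
  C[2][1] = min over k of (A[2][0] + B[0][1] = 1 + 9 = 10, A[2][1] + B[1][1] = 3 + 5 = 8, A[2][2] + B[2][1] = -5 + 2 = -3) = -3 (attained at k = 2)
  C[2][2] = min over k of (A[2][0] + B[0][2] = 1 + -5 = -4, A[2][1] + B[1][2] = 3 + 7 = 10, A[2][2] + B[2][2] = -5 + 2 = -3) = -4 (attained at k = 0)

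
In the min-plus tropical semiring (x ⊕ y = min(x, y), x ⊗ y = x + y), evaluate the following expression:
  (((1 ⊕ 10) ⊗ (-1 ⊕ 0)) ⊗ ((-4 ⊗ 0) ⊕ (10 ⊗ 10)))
(((1 ⊕ 10) ⊗ (-1 ⊕ 0)) ⊗ ((-4 ⊗ 0) ⊕ (10 ⊗ 10))) = -4

Expand innermost to outermost. Recall ⊕ takes the minimum of its arguments and ⊗ takes their sum. Working out the expression (((1 ⊕ 10) ⊗ (-1 ⊕ 0)) ⊗ ((-4 ⊗ 0) ⊕ (10 ⊗ 10))) gives -4.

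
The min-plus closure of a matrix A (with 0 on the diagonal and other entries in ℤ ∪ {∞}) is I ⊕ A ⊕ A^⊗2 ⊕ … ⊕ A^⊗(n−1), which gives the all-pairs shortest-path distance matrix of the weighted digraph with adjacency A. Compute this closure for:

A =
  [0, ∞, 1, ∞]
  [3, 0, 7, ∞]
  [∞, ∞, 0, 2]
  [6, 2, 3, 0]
Closure =
  [0, 5, 1, 3]
  [3, 0, 4, 6]
  [7, 4, 0, 2]
  [5, 2, 3, 0]

This is the Floyd-Warshall all-pairs shortest-path computation. For each intermediate vertex k = 0, 1, …, 3, update dist[i][j] ← min(dist[i][j], dist[i][k] + dist[k][j]). The final matrix gives, for each (i, j), the minimum total weight of any directed path from i to j (possibly empty when i = j).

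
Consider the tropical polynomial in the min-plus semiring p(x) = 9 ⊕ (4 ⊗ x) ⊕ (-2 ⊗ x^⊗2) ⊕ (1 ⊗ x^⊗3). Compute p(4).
p(4) = 6

A tropical monomial a ⊗ x^⊗i evaluates to a + i · x. Evaluating each term at x = 4:
  Term 0 contributes 9 + 0 · 4 = 9
  Term 1 contributes 4 + 1 · 4 = 8
  Term 2 contributes -2 + 2 · 4 = 6
  Term 3 contributes 1 + 3 · 4 = 13
p(4) = ⊕ of these = min[9, 8, 6, 13] = 6.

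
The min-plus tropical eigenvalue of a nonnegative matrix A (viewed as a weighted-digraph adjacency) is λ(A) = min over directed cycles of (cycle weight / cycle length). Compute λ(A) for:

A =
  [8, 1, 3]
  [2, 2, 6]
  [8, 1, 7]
λ(A) = 3/2

Enumerate directed cycles and compute their means (weight / length). Sample:
  cycle 0 → 0: weight = 8, length = 1, mean = 8/1 ≈ 8.000
  cycle 1 → 1: weight = 2, length = 1, mean = 2/1 ≈ 2.000
  cycle 2 → 2: weight = 7, length = 1, mean = 7/1 ≈ 7.000
  cycle 0 → 1 → 0: weight = 3, length = 2, mean = 3/2 ≈ 1.500
  cycle 0 → 2 → 0: weight = 11, length = 2, mean = 11/2 ≈ 5.500
  cycle 1 → 0 → 1: weight = 3, length = 2, mean = 3/2 ≈ 1.500
Minimum mean = 1.500, attained e.g. along the cycle 0 → 1 → 0 with weight 3 and length 2. So λ(A) = 3/2 = 3/2.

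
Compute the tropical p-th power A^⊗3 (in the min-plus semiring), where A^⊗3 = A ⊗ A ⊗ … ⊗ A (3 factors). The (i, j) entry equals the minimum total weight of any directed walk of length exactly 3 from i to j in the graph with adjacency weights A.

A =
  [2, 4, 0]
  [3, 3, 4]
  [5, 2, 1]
A^⊗3 =
  [5, 3, 2]
  [7, 5, 4]
  [6, 4, 3]

Each entry (A^⊗3)_ij equals the minimum over all length-3 walks i = v_0 → v_1 → … → v_3 = j of Σ_t A[v_t][v_{t+1}]. For example, for (i, j) = (0, 2) we minimise over 9 possible intermediate vertex sequences; the minimum is 2, attained along the walk 0 → 2 → 2 → 2.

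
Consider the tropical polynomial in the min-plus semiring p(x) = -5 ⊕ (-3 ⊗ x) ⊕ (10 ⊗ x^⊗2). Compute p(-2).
p(-2) = -5

A tropical monomial a ⊗ x^⊗i evaluates to a + i · x. Evaluating each term at x = -2:
  Term 0 contributes -5 + 0 · -2 = -5
  Term 1 contributes -3 + 1 · -2 = -5
  Term 2 contributes 10 + 2 · -2 = 6
p(-2) = ⊕ of these = min[-5, -5, 6] = -5.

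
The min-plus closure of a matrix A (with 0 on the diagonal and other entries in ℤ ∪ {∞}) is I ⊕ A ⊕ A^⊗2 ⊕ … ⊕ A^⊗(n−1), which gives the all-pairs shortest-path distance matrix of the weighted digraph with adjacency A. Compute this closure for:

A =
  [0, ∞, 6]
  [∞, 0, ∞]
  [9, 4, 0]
Closure =
  [0, 10, 6]
  [∞, 0, ∞]
  [9, 4, 0]

This is the Floyd-Warshall all-pairs shortest-path computation. For each intermediate vertex k = 0, 1, …, 2, update dist[i][j] ← min(dist[i][j], dist[i][k] + dist[k][j]). The final matrix gives, for each (i, j), the minimum total weight of any directed path from i to j (possibly empty when i = j).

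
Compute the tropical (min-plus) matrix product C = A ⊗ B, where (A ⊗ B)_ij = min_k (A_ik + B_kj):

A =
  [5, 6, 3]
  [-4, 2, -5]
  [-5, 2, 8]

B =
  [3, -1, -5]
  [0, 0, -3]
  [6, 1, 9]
A ⊗ B =
  [6, 4, 0]
  [-1, -5, -9]
  [-2, -6, -10]

Apply the min-plus product entry-by-entry:
  C[0][0] = min over k of (A[0][0] + B[0][0] = 5 + 3 = 8, A[0][1] + B[1][0] = 6 + 0 = 6, A[0][2] + B[2][0] = 3 + 6 = 9) = 6 (attained at k = 1)
  C[0][1] = min over k of (A[0][0] + B[0][1] = 5 + -1 = 4, A[0][1] + B[1][1] = 6 + 0 = 6, A[0][2] + B[2][1] = 3 + 1 = 4) = 4 (attained at k = 0)
  C[0][2] = min over k of (A[0][0] + B[0][2] = 5 + -5 = 0, A[0][1] + B[1][2] = 6 + -3 = 3, A[0][2] + B[2][2] = 3 + 9 = 12) = 0 (attained at k = 0)
  C[1][0] = min over k of (A[1][0] + B[0][0] = -4 + 3 = -1, A[1][1] + B[1][0] = 2 + 0 = 2, A[1][2] + B[2][0] = -5 + 6 = 1) = -1 (attained at k = 0)
  C[1][1] = min over k of (A[1][0] + B[0][1] = -4 + -1 = -5, A[1][1] + B[1][1] = 2 + 0 = 2, A[1][2] + B[2][1] = -5 + 1 = -4) = -5 (attained at k = 0)
  C[1][2] = min over k of (A[1][0] + B[0][2] = -4 + -5 = -9, A[1][1] + B[1][2] = 2 + -3 = -1, A[1][2] + B[2][2] = -5 + 9 = 4) = -9 (attained at k = 0)
  C[2][0] = min over k of (A[2][0] + B[0][0] = -5 + 3 = -2, A[2][1] + B[1][0] = 2 + 0 = 2, A[2][2] + B[2][0] = 8 + 6 = 14) = -2 (attained at k = 0)
  C[2][1] = min over k of (A[2][0] + B[0][1] = -5 + -1 = -6, A[2][1] + B[1][1] = 2 + 0 = 2, A[2][2] + B[2][1] = 8 + 1 = 9) = -6 (attained at k = 0)
  C[2][2] = min over k of (A[2][0] + B[0][2] = -5 + -5 = -10, A[2][1] + B[1][2] = 2 + -3 = -1, A[2][2] + B[2][2] = 8 + 9 = 17) = -10 (attained at k = 0)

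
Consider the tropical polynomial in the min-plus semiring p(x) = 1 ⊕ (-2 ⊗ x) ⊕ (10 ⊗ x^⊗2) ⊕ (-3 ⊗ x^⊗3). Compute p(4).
p(4) = 1

A tropical monomial a ⊗ x^⊗i evaluates to a + i · x. Evaluating each term at x = 4:
  Term 0 contributes 1 + 0 · 4 = 1
  Term 1 contributes -2 + 1 · 4 = 2
  Term 2 contributes 10 + 2 · 4 = 18
  Term 3 contributes -3 + 3 · 4 = 9
p(4) = ⊕ of these = min[1, 2, 18, 9] = 1.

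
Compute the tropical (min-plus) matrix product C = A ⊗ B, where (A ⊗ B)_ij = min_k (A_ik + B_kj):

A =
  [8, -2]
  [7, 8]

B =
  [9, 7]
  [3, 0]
A ⊗ B =
  [1, -2]
  [11, 8]

Apply the min-plus product entry-by-entry:
  C[0][0] = min over k of (A[0][0] + B[0][0] = 8 + 9 = 17, A[0][1] + B[1][0] = -2 + 3 = 1) = 1 (attained at k = 1)
  C[0][1] = min over k of (A[0][0] + B[0][1] = 8 + 7 = 15, A[0][1] + B[1][1] = -2 + 0 = -2) = -2 (attained at k = 1)
  C[1][0] = min over k of (A[1][0] + B[0][0] = 7 + 9 = 16, A[1][1] + B[1][0] = 8 + 3 = 11) = 11 (attained at k = 1)
  C[1][1] = min over k of (A[1][0] + B[0][1] = 7 + 7 = 14, A[1][1] + B[1][1] = 8 + 0 = 8) = 8 (attained at k = 1)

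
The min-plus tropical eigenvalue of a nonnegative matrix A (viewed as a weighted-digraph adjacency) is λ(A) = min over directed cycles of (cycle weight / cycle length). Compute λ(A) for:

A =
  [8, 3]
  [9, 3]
λ(A) = 3

Enumerate directed cycles and compute their means (weight / length). Sample:
  cycle 0 → 0: weight = 8, length = 1, mean = 8/1 ≈ 8.000
  cycle 1 → 1: weight = 3, length = 1, mean = 3/1 ≈ 3.000
  cycle 0 → 1 → 0: weight = 12, length = 2, mean = 12/2 ≈ 6.000
  cycle 1 → 0 → 1: weight = 12, length = 2, mean = 12/2 ≈ 6.000
Minimum mean = 3.000, attained e.g. along the cycle 1 → 1 with weight 3 and length 1. So λ(A) = 3/1 = 3.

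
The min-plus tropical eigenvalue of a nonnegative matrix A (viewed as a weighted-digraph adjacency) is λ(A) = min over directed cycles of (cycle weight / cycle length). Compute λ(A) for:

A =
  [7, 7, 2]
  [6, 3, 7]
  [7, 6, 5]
λ(A) = 3

Enumerate directed cycles and compute their means (weight / length). Sample:
  cycle 0 → 0: weight = 7, length = 1, mean = 7/1 ≈ 7.000
  cycle 1 → 1: weight = 3, length = 1, mean = 3/1 ≈ 3.000
  cycle 2 → 2: weight = 5, length = 1, mean = 5/1 ≈ 5.000
  cycle 0 → 1 → 0: weight = 13, length = 2, mean = 13/2 ≈ 6.500
  cycle 0 → 2 → 0: weight = 9, length = 2, mean = 9/2 ≈ 4.500
  cycle 1 → 0 → 1: weight = 13, length = 2, mean = 13/2 ≈ 6.500
Minimum mean = 3.000, attained e.g. along the cycle 1 → 1 with weight 3 and length 1. So λ(A) = 3/1 = 3.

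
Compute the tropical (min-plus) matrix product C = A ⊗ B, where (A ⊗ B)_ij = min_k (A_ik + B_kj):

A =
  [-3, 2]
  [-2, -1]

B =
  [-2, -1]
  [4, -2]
A ⊗ B =
  [-5, -4]
  [-4, -3]

Apply the min-plus product entry-by-entry:
  C[0][0] = min over k of (A[0][0] + B[0][0] = -3 + -2 = -5, A[0][1] + B[1][0] = 2 + 4 = 6) = -5 (attained at k = 0)
  C[0][1] = min over k of (A[0][0] + B[0][1] = -3 + -1 = -4, A[0][1] + B[1][1] = 2 + -2 = 0) = -4 (attained at k = 0)
  C[1][0] = min over k of (A[1][0] + B[0][0] = -2 + -2 = -4, A[1][1] + B[1][0] = -1 + 4 = 3) = -4 (attained at k = 0)
  C[1][1] = min over k of (A[1][0] + B[0][1] = -2 + -1 = -3, A[1][1] + B[1][1] = -1 + -2 = -3) = -3 (attained at k = 0)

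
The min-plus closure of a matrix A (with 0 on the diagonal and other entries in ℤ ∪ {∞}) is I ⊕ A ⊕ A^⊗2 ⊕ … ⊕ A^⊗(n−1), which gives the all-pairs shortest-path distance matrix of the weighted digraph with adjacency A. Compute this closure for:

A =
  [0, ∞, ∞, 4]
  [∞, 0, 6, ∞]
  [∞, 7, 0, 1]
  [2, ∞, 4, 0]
Closure =
  [0, 15, 8, 4]
  [9, 0, 6, 7]
  [3, 7, 0, 1]
  [2, 11, 4, 0]

This is the Floyd-Warshall all-pairs shortest-path computation. For each intermediate vertex k = 0, 1, …, 3, update dist[i][j] ← min(dist[i][j], dist[i][k] + dist[k][j]). The final matrix gives, for each (i, j), the minimum total weight of any directed path from i to j (possibly empty when i = j).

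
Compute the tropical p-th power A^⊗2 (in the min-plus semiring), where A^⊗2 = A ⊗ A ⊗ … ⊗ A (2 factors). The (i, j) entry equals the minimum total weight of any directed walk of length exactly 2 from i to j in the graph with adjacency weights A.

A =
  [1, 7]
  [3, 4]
A^⊗2 =
  [2, 8]
  [4, 8]

Each entry (A^⊗2)_ij equals the minimum over all length-2 walks i = v_0 → v_1 → … → v_2 = j of Σ_t A[v_t][v_{t+1}]. For example, for (i, j) = (0, 1) we minimise over 2 possible intermediate vertex sequences; the minimum is 8, attained along the walk 0 → 0 → 1.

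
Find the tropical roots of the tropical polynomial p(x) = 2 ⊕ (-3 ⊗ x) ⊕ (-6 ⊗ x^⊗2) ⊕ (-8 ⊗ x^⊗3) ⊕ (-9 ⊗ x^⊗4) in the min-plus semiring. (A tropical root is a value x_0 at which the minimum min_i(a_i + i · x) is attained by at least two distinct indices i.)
Roots: {1, 2, 3, 5}

Each tropical root is a break point of the lower envelope of the lines y = a_i + i · x (there are 5 lines, with slopes 0, 1, ..., 4). Only the lines that attain the minimum somewhere contribute to roots; other lines are dominated. Here the surviving (envelope) indices are i = 4, i = 3, i = 2, i = 1, i = 0.
Intersections between consecutive envelope lines give the roots: for adjacent envelope indices i < j the intersection is x = (a_i − a_j) / (j − i). Reading off the sorted break points: {1, 2, 3, 5}.
Verification: at each break x_0, at least two indices attain the minimum of min_i(a_i + i · x_0).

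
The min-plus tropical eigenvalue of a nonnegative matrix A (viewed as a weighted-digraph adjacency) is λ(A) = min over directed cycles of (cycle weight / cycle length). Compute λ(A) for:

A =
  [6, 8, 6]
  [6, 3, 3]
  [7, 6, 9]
λ(A) = 3

Enumerate directed cycles and compute their means (weight / length). Sample:
  cycle 0 → 0: weight = 6, length = 1, mean = 6/1 ≈ 6.000
  cycle 1 → 1: weight = 3, length = 1, mean = 3/1 ≈ 3.000
  cycle 2 → 2: weight = 9, length = 1, mean = 9/1 ≈ 9.000
  cycle 0 → 1 → 0: weight = 14, length = 2, mean = 14/2 ≈ 7.000
  cycle 0 → 2 → 0: weight = 13, length = 2, mean = 13/2 ≈ 6.500
  cycle 1 → 0 → 1: weight = 14, length = 2, mean = 14/2 ≈ 7.000
Minimum mean = 3.000, attained e.g. along the cycle 1 → 1 with weight 3 and length 1. So λ(A) = 3/1 = 3.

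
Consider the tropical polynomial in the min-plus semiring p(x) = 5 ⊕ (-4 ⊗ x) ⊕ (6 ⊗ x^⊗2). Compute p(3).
p(3) = -1

A tropical monomial a ⊗ x^⊗i evaluates to a + i · x. Evaluating each term at x = 3:
  Term 0 contributes 5 + 0 · 3 = 5
  Term 1 contributes -4 + 1 · 3 = -1
  Term 2 contributes 6 + 2 · 3 = 12
p(3) = ⊕ of these = min[5, -1, 12] = -1.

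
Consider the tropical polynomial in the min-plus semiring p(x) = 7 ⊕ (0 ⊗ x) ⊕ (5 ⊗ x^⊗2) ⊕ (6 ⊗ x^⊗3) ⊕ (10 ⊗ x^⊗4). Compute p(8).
p(8) = 7

A tropical monomial a ⊗ x^⊗i evaluates to a + i · x. Evaluating each term at x = 8:
  Term 0 contributes 7 + 0 · 8 = 7
  Term 1 contributes 0 + 1 · 8 = 8
  Term 2 contributes 5 + 2 · 8 = 21
  Term 3 contributes 6 + 3 · 8 = 30
  Term 4 contributes 10 + 4 · 8 = 42
p(8) = ⊕ of these = min[7, 8, 21, 30, 42] = 7.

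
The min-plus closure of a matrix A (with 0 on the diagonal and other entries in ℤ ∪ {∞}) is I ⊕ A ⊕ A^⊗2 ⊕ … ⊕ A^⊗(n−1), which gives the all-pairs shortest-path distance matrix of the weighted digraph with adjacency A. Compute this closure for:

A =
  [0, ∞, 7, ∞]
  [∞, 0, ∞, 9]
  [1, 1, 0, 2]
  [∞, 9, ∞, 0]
Closure =
  [0, 8, 7, 9]
  [∞, 0, ∞, 9]
  [1, 1, 0, 2]
  [∞, 9, ∞, 0]

This is the Floyd-Warshall all-pairs shortest-path computation. For each intermediate vertex k = 0, 1, …, 3, update dist[i][j] ← min(dist[i][j], dist[i][k] + dist[k][j]). The final matrix gives, for each (i, j), the minimum total weight of any directed path from i to j (possibly empty when i = j).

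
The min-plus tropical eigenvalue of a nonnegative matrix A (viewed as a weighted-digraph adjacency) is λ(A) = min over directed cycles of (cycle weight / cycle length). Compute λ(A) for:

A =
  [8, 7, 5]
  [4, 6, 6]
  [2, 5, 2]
λ(A) = 2

Enumerate directed cycles and compute their means (weight / length). Sample:
  cycle 0 → 0: weight = 8, length = 1, mean = 8/1 ≈ 8.000
  cycle 1 → 1: weight = 6, length = 1, mean = 6/1 ≈ 6.000
  cycle 2 → 2: weight = 2, length = 1, mean = 2/1 ≈ 2.000
  cycle 0 → 1 → 0: weight = 11, length = 2, mean = 11/2 ≈ 5.500
  cycle 0 → 2 → 0: weight = 7, length = 2, mean = 7/2 ≈ 3.500
  cycle 1 → 0 → 1: weight = 11, length = 2, mean = 11/2 ≈ 5.500
Minimum mean = 2.000, attained e.g. along the cycle 2 → 2 with weight 2 and length 1. So λ(A) = 2/1 = 2.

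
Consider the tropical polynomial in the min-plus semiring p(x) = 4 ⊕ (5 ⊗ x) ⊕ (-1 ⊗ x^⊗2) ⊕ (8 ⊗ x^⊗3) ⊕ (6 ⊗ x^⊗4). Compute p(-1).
p(-1) = -3

A tropical monomial a ⊗ x^⊗i evaluates to a + i · x. Evaluating each term at x = -1:
  Term 0 contributes 4 + 0 · -1 = 4
  Term 1 contributes 5 + 1 · -1 = 4
  Term 2 contributes -1 + 2 · -1 = -3
  Term 3 contributes 8 + 3 · -1 = 5
  Term 4 contributes 6 + 4 · -1 = 2
p(-1) = ⊕ of these = min[4, 4, -3, 5, 2] = -3.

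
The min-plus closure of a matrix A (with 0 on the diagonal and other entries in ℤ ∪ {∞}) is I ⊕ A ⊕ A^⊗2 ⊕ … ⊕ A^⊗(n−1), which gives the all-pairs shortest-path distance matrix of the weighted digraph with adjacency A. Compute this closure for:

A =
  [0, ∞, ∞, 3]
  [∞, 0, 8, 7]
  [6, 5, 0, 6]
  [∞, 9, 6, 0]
Closure =
  [0, 12, 9, 3]
  [14, 0, 8, 7]
  [6, 5, 0, 6]
  [12, 9, 6, 0]

This is the Floyd-Warshall all-pairs shortest-path computation. For each intermediate vertex k = 0, 1, …, 3, update dist[i][j] ← min(dist[i][j], dist[i][k] + dist[k][j]). The final matrix gives, for each (i, j), the minimum total weight of any directed path from i to j (possibly empty when i = j).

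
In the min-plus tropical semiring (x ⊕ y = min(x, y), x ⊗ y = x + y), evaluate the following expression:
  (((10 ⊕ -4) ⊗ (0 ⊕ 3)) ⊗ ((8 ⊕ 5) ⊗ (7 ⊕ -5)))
(((10 ⊕ -4) ⊗ (0 ⊕ 3)) ⊗ ((8 ⊕ 5) ⊗ (7 ⊕ -5))) = -4

Expand innermost to outermost. Recall ⊕ takes the minimum of its arguments and ⊗ takes their sum. Working out the expression (((10 ⊕ -4) ⊗ (0 ⊕ 3)) ⊗ ((8 ⊕ 5) ⊗ (7 ⊕ -5))) gives -4.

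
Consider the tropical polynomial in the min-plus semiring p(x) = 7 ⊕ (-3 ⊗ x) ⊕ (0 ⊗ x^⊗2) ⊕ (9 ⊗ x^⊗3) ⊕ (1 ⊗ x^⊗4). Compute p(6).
p(6) = 3

A tropical monomial a ⊗ x^⊗i evaluates to a + i · x. Evaluating each term at x = 6:
  Term 0 contributes 7 + 0 · 6 = 7
  Term 1 contributes -3 + 1 · 6 = 3
  Term 2 contributes 0 + 2 · 6 = 12
  Term 3 contributes 9 + 3 · 6 = 27
  Term 4 contributes 1 + 4 · 6 = 25
p(6) = ⊕ of these = min[7, 3, 12, 27, 25] = 3.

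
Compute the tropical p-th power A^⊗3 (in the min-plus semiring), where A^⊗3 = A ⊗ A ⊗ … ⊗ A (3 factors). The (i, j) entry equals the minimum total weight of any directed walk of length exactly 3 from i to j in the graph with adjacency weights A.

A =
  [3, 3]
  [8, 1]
A^⊗3 =
  [9, 5]
  [10, 3]

Each entry (A^⊗3)_ij equals the minimum over all length-3 walks i = v_0 → v_1 → … → v_3 = j of Σ_t A[v_t][v_{t+1}]. For example, for (i, j) = (0, 1) we minimise over 4 possible intermediate vertex sequences; the minimum is 5, attained along the walk 0 → 1 → 1 → 1.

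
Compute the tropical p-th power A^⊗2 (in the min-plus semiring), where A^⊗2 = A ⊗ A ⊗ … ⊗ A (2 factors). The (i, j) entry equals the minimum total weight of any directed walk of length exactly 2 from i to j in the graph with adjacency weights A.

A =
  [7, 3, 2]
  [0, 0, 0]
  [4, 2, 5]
A^⊗2 =
  [3, 3, 3]
  [0, 0, 0]
  [2, 2, 2]

Each entry (A^⊗2)_ij equals the minimum over all length-2 walks i = v_0 → v_1 → … → v_2 = j of Σ_t A[v_t][v_{t+1}]. For example, for (i, j) = (0, 2) we minimise over 3 possible intermediate vertex sequences; the minimum is 3, attained along the walk 0 → 1 → 2.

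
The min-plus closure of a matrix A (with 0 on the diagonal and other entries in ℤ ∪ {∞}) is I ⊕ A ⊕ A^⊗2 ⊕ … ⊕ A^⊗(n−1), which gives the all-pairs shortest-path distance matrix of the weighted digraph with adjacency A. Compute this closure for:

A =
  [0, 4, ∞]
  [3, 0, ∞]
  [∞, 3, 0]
Closure =
  [0, 4, ∞]
  [3, 0, ∞]
  [6, 3, 0]

This is the Floyd-Warshall all-pairs shortest-path computation. For each intermediate vertex k = 0, 1, …, 2, update dist[i][j] ← min(dist[i][j], dist[i][k] + dist[k][j]). The final matrix gives, for each (i, j), the minimum total weight of any directed path from i to j (possibly empty when i = j).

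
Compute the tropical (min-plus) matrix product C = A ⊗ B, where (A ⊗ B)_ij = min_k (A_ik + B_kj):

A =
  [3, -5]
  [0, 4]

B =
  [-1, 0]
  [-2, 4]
A ⊗ B =
  [-7, -1]
  [-1, 0]

Apply the min-plus product entry-by-entry:
  C[0][0] = min over k of (A[0][0] + B[0][0] = 3 + -1 = 2, A[0][1] + B[1][0] = -5 + -2 = -7) = -7 (attained at k = 1)
  C[0][1] = min over k of (A[0][0] + B[0][1] = 3 + 0 = 3, A[0][1] + B[1][1] = -5 + 4 = -1) = -1 (attained at k = 1)
  C[1][0] = min over k of (A[1][0] + B[0][0] = 0 + -1 = -1, A[1][1] + B[1][0] = 4 + -2 = 2) = -1 (attained at k = 0)
  C[1][1] = min over k of (A[1][0] + B[0][1] = 0 + 0 = 0, A[1][1] + B[1][1] = 4 + 4 = 8) = 0 (attained at k = 0)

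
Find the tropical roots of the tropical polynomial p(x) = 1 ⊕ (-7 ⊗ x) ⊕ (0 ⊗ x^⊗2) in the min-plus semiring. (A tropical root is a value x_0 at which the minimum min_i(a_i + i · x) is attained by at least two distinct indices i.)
Roots: {-7, 8}

Each tropical root is a break point of the lower envelope of the lines y = a_i + i · x (there are 3 lines, with slopes 0, 1, ..., 2). Only the lines that attain the minimum somewhere contribute to roots; other lines are dominated. Here the surviving (envelope) indices are i = 2, i = 1, i = 0.
Intersections between consecutive envelope lines give the roots: for adjacent envelope indices i < j the intersection is x = (a_i − a_j) / (j − i). Reading off the sorted break points: {-7, 8}.
Verification: at each break x_0, at least two indices attain the minimum of min_i(a_i + i · x_0).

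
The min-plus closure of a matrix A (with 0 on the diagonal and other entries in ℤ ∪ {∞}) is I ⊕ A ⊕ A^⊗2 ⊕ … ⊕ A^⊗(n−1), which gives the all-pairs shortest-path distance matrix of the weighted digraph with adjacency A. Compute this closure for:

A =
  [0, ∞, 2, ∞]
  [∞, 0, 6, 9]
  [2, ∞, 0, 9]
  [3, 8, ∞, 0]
Closure =
  [0, 19, 2, 11]
  [8, 0, 6, 9]
  [2, 17, 0, 9]
  [3, 8, 5, 0]

This is the Floyd-Warshall all-pairs shortest-path computation. For each intermediate vertex k = 0, 1, …, 3, update dist[i][j] ← min(dist[i][j], dist[i][k] + dist[k][j]). The final matrix gives, for each (i, j), the minimum total weight of any directed path from i to j (possibly empty when i = j).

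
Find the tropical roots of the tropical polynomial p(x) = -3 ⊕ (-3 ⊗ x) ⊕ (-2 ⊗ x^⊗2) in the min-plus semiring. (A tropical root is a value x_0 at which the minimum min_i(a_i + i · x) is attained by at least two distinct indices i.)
Roots: {-1, 0}

Each tropical root is a break point of the lower envelope of the lines y = a_i + i · x (there are 3 lines, with slopes 0, 1, ..., 2). Only the lines that attain the minimum somewhere contribute to roots; other lines are dominated. Here the surviving (envelope) indices are i = 2, i = 1, i = 0.
Intersections between consecutive envelope lines give the roots: for adjacent envelope indices i < j the intersection is x = (a_i − a_j) / (j − i). Reading off the sorted break points: {-1, 0}.
Verification: at each break x_0, at least two indices attain the minimum of min_i(a_i + i · x_0).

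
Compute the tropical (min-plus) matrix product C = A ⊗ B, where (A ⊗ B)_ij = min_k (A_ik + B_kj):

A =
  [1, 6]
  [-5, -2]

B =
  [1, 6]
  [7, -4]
A ⊗ B =
  [2, 2]
  [-4, -6]

Apply the min-plus product entry-by-entry:
  C[0][0] = min over k of (A[0][0] + B[0][0] = 1 + 1 = 2, A[0][1] + B[1][0] = 6 + 7 = 13) = 2 (attained at k = 0)
  C[0][1] = min over k of (A[0][0] + B[0][1] = 1 + 6 = 7, A[0][1] + B[1][1] = 6 + -4 = 2) = 2 (attained at k = 1)
  C[1][0] = min over k of (A[1][0] + B[0][0] = -5 + 1 = -4, A[1][1] + B[1][0] = -2 + 7 = 5) = -4 (attained at k = 0)
  C[1][1] = min over k of (A[1][0] + B[0][1] = -5 + 6 = 1, A[1][1] + B[1][1] = -2 + -4 = -6) = -6 (attained at k = 1)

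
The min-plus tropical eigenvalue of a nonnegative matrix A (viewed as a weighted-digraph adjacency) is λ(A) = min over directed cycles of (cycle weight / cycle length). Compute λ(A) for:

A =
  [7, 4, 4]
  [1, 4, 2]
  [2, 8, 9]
λ(A) = 5/2

Enumerate directed cycles and compute their means (weight / length). Sample:
  cycle 0 → 0: weight = 7, length = 1, mean = 7/1 ≈ 7.000
  cycle 1 → 1: weight = 4, length = 1, mean = 4/1 ≈ 4.000
  cycle 2 → 2: weight = 9, length = 1, mean = 9/1 ≈ 9.000
  cycle 0 → 1 → 0: weight = 5, length = 2, mean = 5/2 ≈ 2.500
  cycle 0 → 2 → 0: weight = 6, length = 2, mean = 6/2 ≈ 3.000
  cycle 1 → 0 → 1: weight = 5, length = 2, mean = 5/2 ≈ 2.500
Minimum mean = 2.500, attained e.g. along the cycle 0 → 1 → 0 with weight 5 and length 2. So λ(A) = 5/2 = 5/2.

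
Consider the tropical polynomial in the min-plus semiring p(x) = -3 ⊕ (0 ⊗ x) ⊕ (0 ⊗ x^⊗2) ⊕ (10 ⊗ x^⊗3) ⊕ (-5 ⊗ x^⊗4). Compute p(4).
p(4) = -3

A tropical monomial a ⊗ x^⊗i evaluates to a + i · x. Evaluating each term at x = 4:
  Term 0 contributes -3 + 0 · 4 = -3
  Term 1 contributes 0 + 1 · 4 = 4
  Term 2 contributes 0 + 2 · 4 = 8
  Term 3 contributes 10 + 3 · 4 = 22
  Term 4 contributes -5 + 4 · 4 = 11
p(4) = ⊕ of these = min[-3, 4, 8, 22, 11] = -3.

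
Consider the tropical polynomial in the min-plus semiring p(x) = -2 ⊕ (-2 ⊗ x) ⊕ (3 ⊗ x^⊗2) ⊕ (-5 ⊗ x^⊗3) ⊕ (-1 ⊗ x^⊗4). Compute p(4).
p(4) = -2

A tropical monomial a ⊗ x^⊗i evaluates to a + i · x. Evaluating each term at x = 4:
  Term 0 contributes -2 + 0 · 4 = -2
  Term 1 contributes -2 + 1 · 4 = 2
  Term 2 contributes 3 + 2 · 4 = 11
  Term 3 contributes -5 + 3 · 4 = 7
  Term 4 contributes -1 + 4 · 4 = 15
p(4) = ⊕ of these = min[-2, 2, 11, 7, 15] = -2.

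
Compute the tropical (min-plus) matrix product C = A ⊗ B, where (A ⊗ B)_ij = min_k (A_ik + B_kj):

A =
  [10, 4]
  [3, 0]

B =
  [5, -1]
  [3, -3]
A ⊗ B =
  [7, 1]
  [3, -3]

Apply the min-plus product entry-by-entry:
  C[0][0] = min over k of (A[0][0] + B[0][0] = 10 + 5 = 15, A[0][1] + B[1][0] = 4 + 3 = 7) = 7 (attained at k = 1)
  C[0][1] = min over k of (A[0][0] + B[0][1] = 10 + -1 = 9, A[0][1] + B[1][1] = 4 + -3 = 1) = 1 (attained at k = 1)
  C[1][0] = min over k of (A[1][0] + B[0][0] = 3 + 5 = 8, A[1][1] + B[1][0] = 0 + 3 = 3) = 3 (attained at k = 1)
  C[1][1] = min over k of (A[1][0] + B[0][1] = 3 + -1 = 2, A[1][1] + B[1][1] = 0 + -3 = -3) = -3 (attained at k = 1)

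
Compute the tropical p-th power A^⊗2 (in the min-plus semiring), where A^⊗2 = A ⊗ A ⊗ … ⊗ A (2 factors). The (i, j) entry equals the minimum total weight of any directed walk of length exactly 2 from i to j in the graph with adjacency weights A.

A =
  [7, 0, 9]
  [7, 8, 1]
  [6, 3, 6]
A^⊗2 =
  [7, 7, 1]
  [7, 4, 7]
  [10, 6, 4]

Each entry (A^⊗2)_ij equals the minimum over all length-2 walks i = v_0 → v_1 → … → v_2 = j of Σ_t A[v_t][v_{t+1}]. For example, for (i, j) = (0, 2) we minimise over 3 possible intermediate vertex sequences; the minimum is 1, attained along the walk 0 → 1 → 2.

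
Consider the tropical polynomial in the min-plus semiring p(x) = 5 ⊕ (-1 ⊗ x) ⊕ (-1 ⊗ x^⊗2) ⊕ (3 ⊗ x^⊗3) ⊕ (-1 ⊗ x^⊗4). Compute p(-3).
p(-3) = -13

A tropical monomial a ⊗ x^⊗i evaluates to a + i · x. Evaluating each term at x = -3:
  Term 0 contributes 5 + 0 · -3 = 5
  Term 1 contributes -1 + 1 · -3 = -4
  Term 2 contributes -1 + 2 · -3 = -7
  Term 3 contributes 3 + 3 · -3 = -6
  Term 4 contributes -1 + 4 · -3 = -13
p(-3) = ⊕ of these = min[5, -4, -7, -6, -13] = -13.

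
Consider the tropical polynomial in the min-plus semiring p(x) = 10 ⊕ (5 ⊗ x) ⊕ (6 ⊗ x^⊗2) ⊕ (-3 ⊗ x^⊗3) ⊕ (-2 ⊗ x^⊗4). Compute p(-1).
p(-1) = -6

A tropical monomial a ⊗ x^⊗i evaluates to a + i · x. Evaluating each term at x = -1:
  Term 0 contributes 10 + 0 · -1 = 10
  Term 1 contributes 5 + 1 · -1 = 4
  Term 2 contributes 6 + 2 · -1 = 4
  Term 3 contributes -3 + 3 · -1 = -6
  Term 4 contributes -2 + 4 · -1 = -6
p(-1) = ⊕ of these = min[10, 4, 4, -6, -6] = -6.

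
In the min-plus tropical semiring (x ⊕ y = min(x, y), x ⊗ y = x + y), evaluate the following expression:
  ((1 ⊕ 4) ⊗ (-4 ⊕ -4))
((1 ⊕ 4) ⊗ (-4 ⊕ -4)) = -3

Expand innermost to outermost. Recall ⊕ takes the minimum of its arguments and ⊗ takes their sum. Working out the expression ((1 ⊕ 4) ⊗ (-4 ⊕ -4)) gives -3.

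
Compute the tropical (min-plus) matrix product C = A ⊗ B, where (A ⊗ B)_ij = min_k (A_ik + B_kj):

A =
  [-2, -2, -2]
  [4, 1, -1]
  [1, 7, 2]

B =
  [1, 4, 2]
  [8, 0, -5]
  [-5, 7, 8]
A ⊗ B =
  [-7, -2, -7]
  [-6, 1, -4]
  [-3, 5, 2]

Apply the min-plus product entry-by-entry:
  C[0][0] = min over k of (A[0][0] + B[0][0] = -2 + 1 = -1, A[0][1] + B[1][0] = -2 + 8 = 6, A[0][2] + B[2][0] = -2 + -5 = -7) = -7 (attained at k = 2)
  C[0][1] = min over k of (A[0][0] + B[0][1] = -2 + 4 = 2, A[0][1] + B[1][1] = -2 + 0 = -2, A[0][2] + B[2][1] = -2 + 7 = 5) = -2 (attained at k = 1)
  C[0][2] = min over k of (A[0][0] + B[0][2] = -2 + 2 = 0, A[0][1] + B[1][2] = -2 + -5 = -7, A[0][2] + B[2][2] = -2 + 8 = 6) = -7 (attained at k = 1)
  C[1][0] = min over k of (A[1][0] + B[0][0] = 4 + 1 = 5, A[1][1] + B[1][0] = 1 + 8 = 9, A[1][2] + B[2][0] = -1 + -5 = -6) = -6 (attained at k = 2)
  C[1][1] = min over k of (A[1][0] + B[0][1] = 4 + 4 = 8, A[1][1] + B[1][1] = 1 + 0 = 1, A[1][2] + B[2][1] = -1 + 7 = 6) = 1 (attained at k = 1)
  C[1][2] = min over k of (A[1][0] + B[0][2] = 4 + 2 = 6, A[1][1] + B[1][2] = 1 + -5 = -4, A[1][2] + B[2][2] = -1 + 8 = 7) = -4 (attained at k = 1)
  C[2][0] = min over k of (A[2][0] + B[0][0] = 1 + 1 = 2, A[2][1] + B[1][0] = 7 + 8 = 15, A[2][2] + B[2][0] = 2 + -5 = -3) = -3 (attained at k = 2)
  C[2][1] = min over k of (A[2][0] + B[0][1] = 1 + 4 = 5, A[2][1] + B[1][1] = 7 + 0 = 7, A[2][2] + B[2][1] = 2 + 7 = 9) = 5 (attained at k = 0)
  C[2][2] = min over k of (A[2][0] + B[0][2] = 1 + 2 = 3, A[2][1] + B[1][2] = 7 + -5 = 2, A[2][2] + B[2][2] = 2 + 8 = 10) = 2 (attained at k = 1)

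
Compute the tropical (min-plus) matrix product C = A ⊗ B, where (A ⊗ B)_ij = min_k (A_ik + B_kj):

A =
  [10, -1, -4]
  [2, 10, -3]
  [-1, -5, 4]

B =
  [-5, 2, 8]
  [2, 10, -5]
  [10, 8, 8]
A ⊗ B =
  [1, 4, -6]
  [-3, 4, 5]
  [-6, 1, -10]

Apply the min-plus product entry-by-entry:
  C[0][0] = min over k of (A[0][0] + B[0][0] = 10 + -5 = 5, A[0][1] + B[1][0] = -1 + 2 = 1, A[0][2] + B[2][0] = -4 + 10 = 6) = 1 (attained at k = 1)
  C[0][1] = min over k of (A[0][0] + B[0][1] = 10 + 2 = 12, A[0][1] + B[1][1] = -1 + 10 = 9, A[0][2] + B[2][1] = -4 + 8 = 4) = 4 (attained at k = 2)
  C[0][2] = min over k of (A[0][0] + B[0][2] = 10 + 8 = 18, A[0][1] + B[1][2] = -1 + -5 = -6, A[0][2] + B[2][2] = -4 + 8 = 4) = -6 (attained at k = 1)
  C[1][0] = min over k of (A[1][0] + B[0][0] = 2 + -5 = -3, A[1][1] + B[1][0] = 10 + 2 = 12, A[1][2] + B[2][0] = -3 + 10 = 7) = -3 (attained at k = 0)
  C[1][1] = min over k of (A[1][0] + B[0][1] = 2 + 2 = 4, A[1][1] + B[1][1] = 10 + 10 = 20, A[1][2] + B[2][1] = -3 + 8 = 5) = 4 (attained at k = 0)
  C[1][2] = min over k of (A[1][0] + B[0][2] = 2 + 8 = 10, A[1][1] + B[1][2] = 10 + -5 = 5, A[1][2] + B[2][2] = -3 + 8 = 5) = 5 (attained at k = 1)
  C[2][0] = min over k of (A[2][0] + B[0][0] = -1 + -5 = -6, A[2][1] + B[1][0] = -5 + 2 = -3, A[2][2] + B[2][0] = 4 + 10 = 14) = -6 (attained at k = 0)
  C[2][1] = min over k of (A[2][0] + B[0][1] = -1 + 2 = 1, A[2][1] + B[1][1] = -5 + 10 = 5, A[2][2] + B[2][1] = 4 + 8 = 12) = 1 (attained at k = 0)
  C[2][2] = min over k of (A[2][0] + B[0][2] = -1 + 8 = 7, A[2][1] + B[1][2] = -5 + -5 = -10, A[2][2] + B[2][2] = 4 + 8 = 12) = -10 (attained at k = 1)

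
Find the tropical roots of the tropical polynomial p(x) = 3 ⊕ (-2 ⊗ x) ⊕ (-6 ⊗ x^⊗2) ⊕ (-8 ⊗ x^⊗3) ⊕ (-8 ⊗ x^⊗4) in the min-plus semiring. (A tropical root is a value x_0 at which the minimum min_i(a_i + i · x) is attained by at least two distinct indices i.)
Roots: {0, 2, 4, 5}

Each tropical root is a break point of the lower envelope of the lines y = a_i + i · x (there are 5 lines, with slopes 0, 1, ..., 4). Only the lines that attain the minimum somewhere contribute to roots; other lines are dominated. Here the surviving (envelope) indices are i = 4, i = 3, i = 2, i = 1, i = 0.
Intersections between consecutive envelope lines give the roots: for adjacent envelope indices i < j the intersection is x = (a_i − a_j) / (j − i). Reading off the sorted break points: {0, 2, 4, 5}.
Verification: at each break x_0, at least two indices attain the minimum of min_i(a_i + i · x_0).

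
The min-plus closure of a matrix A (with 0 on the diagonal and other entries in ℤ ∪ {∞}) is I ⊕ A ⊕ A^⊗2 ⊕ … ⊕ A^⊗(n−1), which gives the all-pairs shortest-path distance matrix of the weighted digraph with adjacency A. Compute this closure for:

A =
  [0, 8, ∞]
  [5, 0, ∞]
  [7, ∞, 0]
Closure =
  [0, 8, ∞]
  [5, 0, ∞]
  [7, 15, 0]

This is the Floyd-Warshall all-pairs shortest-path computation. For each intermediate vertex k = 0, 1, …, 2, update dist[i][j] ← min(dist[i][j], dist[i][k] + dist[k][j]). The final matrix gives, for each (i, j), the minimum total weight of any directed path from i to j (possibly empty when i = j).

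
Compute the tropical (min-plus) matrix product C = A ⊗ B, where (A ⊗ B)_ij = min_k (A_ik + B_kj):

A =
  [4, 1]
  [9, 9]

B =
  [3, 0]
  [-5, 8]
A ⊗ B =
  [-4, 4]
  [4, 9]

Apply the min-plus product entry-by-entry:
  C[0][0] = min over k of (A[0][0] + B[0][0] = 4 + 3 = 7, A[0][1] + B[1][0] = 1 + -5 = -4) = -4 (attained at k = 1)
  C[0][1] = min over k of (A[0][0] + B[0][1] = 4 + 0 = 4, A[0][1] + B[1][1] = 1 + 8 = 9) = 4 (attained at k = 0)
  C[1][0] = min over k of (A[1][0] + B[0][0] = 9 + 3 = 12, A[1][1] + B[1][0] = 9 + -5 = 4) = 4 (attained at k = 1)
  C[1][1] = min over k of (A[1][0] + B[0][1] = 9 + 0 = 9, A[1][1] + B[1][1] = 9 + 8 = 17) = 9 (attained at k = 0)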